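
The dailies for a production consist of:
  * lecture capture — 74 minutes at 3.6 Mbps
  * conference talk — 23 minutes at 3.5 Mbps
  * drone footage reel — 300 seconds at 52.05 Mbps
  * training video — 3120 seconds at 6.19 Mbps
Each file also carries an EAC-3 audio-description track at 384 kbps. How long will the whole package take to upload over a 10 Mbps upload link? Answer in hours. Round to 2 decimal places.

Audio: 384 kbps = 0.384 Mbps.
lecture capture: 3.984 Mbps × 4440 s = 17689.0 Mb
conference talk: 3.884 Mbps × 1380 s = 5359.9 Mb
drone footage reel: 52.434 Mbps × 300 s = 15730.2 Mb
training video: 6.574 Mbps × 3120 s = 20510.9 Mb
Total: 59290.0 Mb = 7411.2 MB.
At 10 Mbps: 59290.0 / 10 = 5929 s ≈ 1.65 hours.

1.65 hours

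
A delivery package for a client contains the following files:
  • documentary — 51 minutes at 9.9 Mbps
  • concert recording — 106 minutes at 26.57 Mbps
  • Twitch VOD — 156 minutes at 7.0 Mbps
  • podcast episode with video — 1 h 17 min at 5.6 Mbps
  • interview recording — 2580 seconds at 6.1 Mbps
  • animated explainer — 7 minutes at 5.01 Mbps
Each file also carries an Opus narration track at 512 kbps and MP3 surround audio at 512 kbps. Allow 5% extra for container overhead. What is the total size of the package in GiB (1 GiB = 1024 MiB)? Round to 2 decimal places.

Audio total: 512 + 512 = 1024 kbps = 1.024 Mbps.
documentary: 10.924 Mbps × 3060 s × 1.05 = 35098.8 Mb
concert recording: 27.594 Mbps × 6360 s × 1.05 = 184272.7 Mb
Twitch VOD: 8.024 Mbps × 9360 s × 1.05 = 78859.9 Mb
podcast episode with video: 6.624 Mbps × 4620 s × 1.05 = 32133.0 Mb
interview recording: 7.124 Mbps × 2580 s × 1.05 = 19298.9 Mb
animated explainer: 6.034 Mbps × 420 s × 1.05 = 2661.0 Mb
Total: 352324.3 Mb = 44040.5 MB.
= 41.02 GiB.

41.02 GiB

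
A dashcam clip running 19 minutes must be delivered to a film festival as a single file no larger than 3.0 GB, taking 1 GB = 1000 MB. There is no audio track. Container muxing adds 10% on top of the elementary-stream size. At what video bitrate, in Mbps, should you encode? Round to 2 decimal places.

19.14 Mbps

Budget: 3.0 GB = 24000.0 Mb.
Stream payload after overhead: 24000.0 / 1.10 = 21818.2 Mb.
19 min = 1140 s
Total bitrate budget: 21818.2 Mb / 1140 s = 19.139 Mbps.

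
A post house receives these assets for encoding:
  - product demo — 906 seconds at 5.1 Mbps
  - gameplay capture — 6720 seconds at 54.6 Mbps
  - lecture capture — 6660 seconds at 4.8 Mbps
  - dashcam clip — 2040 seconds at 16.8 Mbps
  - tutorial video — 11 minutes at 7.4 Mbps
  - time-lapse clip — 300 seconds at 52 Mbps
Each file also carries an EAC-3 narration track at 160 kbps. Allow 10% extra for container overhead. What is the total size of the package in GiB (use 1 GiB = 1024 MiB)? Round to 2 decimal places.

Audio: 160 kbps = 0.160 Mbps.
product demo: 5.260 Mbps × 906 s × 1.10 = 5242.1 Mb
gameplay capture: 54.760 Mbps × 6720 s × 1.10 = 404785.9 Mb
lecture capture: 4.960 Mbps × 6660 s × 1.10 = 36337.0 Mb
dashcam clip: 16.960 Mbps × 2040 s × 1.10 = 38058.2 Mb
tutorial video: 7.560 Mbps × 660 s × 1.10 = 5488.6 Mb
time-lapse clip: 52.160 Mbps × 300 s × 1.10 = 17212.8 Mb
Total: 507124.6 Mb = 63390.6 MB.
= 59.04 GiB.

59.04 GiB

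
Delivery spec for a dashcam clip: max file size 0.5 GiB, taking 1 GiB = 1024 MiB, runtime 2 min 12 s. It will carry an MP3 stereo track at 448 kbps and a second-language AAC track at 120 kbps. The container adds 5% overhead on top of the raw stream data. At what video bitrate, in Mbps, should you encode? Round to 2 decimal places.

30.42 Mbps

Budget: 0.5 GiB = 4295.0 Mb.
Stream payload after overhead: 4295.0 / 1.05 = 4090.4 Mb.
2 min 12 s = 132 s
Total bitrate budget: 4090.4 Mb / 132 s = 30.988 Mbps.
Audio total: 448 + 120 = 568 kbps = 0.568 Mbps.
Video: 30.988 − 0.568 = 30.420 Mbps.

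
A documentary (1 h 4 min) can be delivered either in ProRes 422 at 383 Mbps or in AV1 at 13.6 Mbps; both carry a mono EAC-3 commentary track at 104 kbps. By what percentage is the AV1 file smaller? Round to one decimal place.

96.4%

1 h 4 min = 64 min = 3840 s
Audio: 104 kbps = 0.104 Mbps.
ProRes 422: 383.104 Mbps × 3840 s = 1471119.4 Mb = 171.261 GiB.
AV1: 13.704 Mbps × 3840 s = 52623.4 Mb = 6.126 GiB.
Reduction: (1 − 6.126/171.261) × 100 = 96.42%.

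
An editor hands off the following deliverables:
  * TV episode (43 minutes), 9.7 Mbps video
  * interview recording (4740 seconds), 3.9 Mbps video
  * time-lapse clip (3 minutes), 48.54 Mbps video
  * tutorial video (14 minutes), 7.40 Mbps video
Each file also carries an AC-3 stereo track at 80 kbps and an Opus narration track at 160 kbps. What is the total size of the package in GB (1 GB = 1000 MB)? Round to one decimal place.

7.6 GB

Audio total: 80 + 160 = 240 kbps = 0.240 Mbps.
TV episode: 9.940 Mbps × 2580 s = 25645.2 Mb
interview recording: 4.140 Mbps × 4740 s = 19623.6 Mb
time-lapse clip: 48.780 Mbps × 180 s = 8780.4 Mb
tutorial video: 7.640 Mbps × 840 s = 6417.6 Mb
Total: 60466.8 Mb = 7558.4 MB.
= 7.558 GB.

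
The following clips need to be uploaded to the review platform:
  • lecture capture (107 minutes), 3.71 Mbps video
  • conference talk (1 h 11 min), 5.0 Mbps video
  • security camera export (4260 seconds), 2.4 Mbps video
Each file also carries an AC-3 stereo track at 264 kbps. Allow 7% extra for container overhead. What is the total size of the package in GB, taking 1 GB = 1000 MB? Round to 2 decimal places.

Audio: 264 kbps = 0.264 Mbps.
lecture capture: 3.974 Mbps × 6420 s × 1.07 = 27299.0 Mb
conference talk: 5.264 Mbps × 4260 s × 1.07 = 23994.4 Mb
security camera export: 2.664 Mbps × 4260 s × 1.07 = 12143.0 Mb
Total: 63436.4 Mb = 7929.6 MB.
= 7.930 GB.

7.93 GB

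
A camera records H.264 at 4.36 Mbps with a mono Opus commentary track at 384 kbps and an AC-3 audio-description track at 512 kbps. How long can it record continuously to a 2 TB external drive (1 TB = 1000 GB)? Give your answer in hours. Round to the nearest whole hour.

Audio total: 384 + 512 = 896 kbps = 0.896 Mbps.
Total bitrate: 4.36 + 0.896 = 5.256 Mbps.
Capacity: 2 TB = 16,000,000 Mb.
Recording time: 16,000,000 / 5.256 = 3,044,140 s ≈ 846 hours.

846 hours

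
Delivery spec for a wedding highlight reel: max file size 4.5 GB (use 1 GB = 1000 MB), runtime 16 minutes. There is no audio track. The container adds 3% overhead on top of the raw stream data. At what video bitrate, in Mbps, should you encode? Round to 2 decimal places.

36.41 Mbps

Budget: 4.5 GB = 36000.0 Mb.
Stream payload after overhead: 36000.0 / 1.03 = 34951.5 Mb.
16 min = 960 s
Total bitrate budget: 34951.5 Mb / 960 s = 36.408 Mbps.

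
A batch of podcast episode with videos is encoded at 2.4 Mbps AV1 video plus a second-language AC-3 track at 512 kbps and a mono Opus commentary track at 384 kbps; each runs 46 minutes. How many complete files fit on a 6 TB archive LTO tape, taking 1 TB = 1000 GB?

5276

46 min = 2760 s
Audio total: 512 + 384 = 896 kbps = 0.896 Mbps.
Total bitrate: 3.296 Mbps.
Per item: 3.296 Mbps × 2760 s = 9,097 Mb = 1,137 MB.
Capacity: 6 TB = 48,000,000 Mb; 5276.49 items → 5276 complete.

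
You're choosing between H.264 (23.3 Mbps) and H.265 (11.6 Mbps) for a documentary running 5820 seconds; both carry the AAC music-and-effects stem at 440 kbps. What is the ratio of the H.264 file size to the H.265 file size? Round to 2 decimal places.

Audio: 440 kbps = 0.440 Mbps.
H.264: 23.740 Mbps × 5820 s = 138166.8 Mb = 16.085 GiB.
H.265: 12.040 Mbps × 5820 s = 70072.8 Mb = 8.158 GiB.
Ratio: 16.085 / 8.158 = 1.972.

1.97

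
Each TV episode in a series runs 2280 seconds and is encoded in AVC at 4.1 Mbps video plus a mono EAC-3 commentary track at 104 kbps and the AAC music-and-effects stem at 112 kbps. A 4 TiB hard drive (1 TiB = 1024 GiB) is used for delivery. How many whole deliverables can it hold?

3575

Audio total: 104 + 112 = 216 kbps = 0.216 Mbps.
Total bitrate: 4.316 Mbps.
Per item: 4.316 Mbps × 2280 s = 9,840 Mb = 1,230 MB.
Capacity: 4 TiB = 35,184,372 Mb; 3575.47 items → 3575 complete.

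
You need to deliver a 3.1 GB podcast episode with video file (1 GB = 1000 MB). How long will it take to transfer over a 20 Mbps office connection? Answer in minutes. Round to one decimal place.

File: 3.1 GB = 24800.0 Mb.
At 20 Mbps: 24800.0 / 20 = 1240.0 s ≈ 20.7 minutes.

20.7 minutes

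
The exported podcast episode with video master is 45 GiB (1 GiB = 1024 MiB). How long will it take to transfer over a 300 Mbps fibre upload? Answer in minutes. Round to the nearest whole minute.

File: 45 GiB = 386547.1 Mb.
At 300 Mbps: 386547.1 / 300 = 1288.5 s ≈ 21.5 minutes.

21 minutes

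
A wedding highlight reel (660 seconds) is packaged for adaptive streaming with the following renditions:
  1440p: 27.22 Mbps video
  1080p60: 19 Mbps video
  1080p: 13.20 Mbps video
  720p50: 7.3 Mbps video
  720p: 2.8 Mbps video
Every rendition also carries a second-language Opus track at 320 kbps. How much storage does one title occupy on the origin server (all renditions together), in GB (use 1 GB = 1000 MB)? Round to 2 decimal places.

Audio: 320 kbps = 0.320 Mbps.
Sum of rendition bitrates: (27.22+0.320) + (19+0.320) + (13.20+0.320) + (7.3+0.320) + (2.8+0.320) = 71.120 Mbps.
× 660 s = 46,939 Mb = 5,867 MB = 5.867 GB.

5.87 GB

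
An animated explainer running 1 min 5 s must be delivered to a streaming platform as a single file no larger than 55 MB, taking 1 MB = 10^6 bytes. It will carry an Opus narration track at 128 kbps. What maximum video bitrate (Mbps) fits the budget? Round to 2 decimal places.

Budget: 55 MB = 440.0 Mb.
1 min 5 s = 65 s
Total bitrate budget: 440.0 Mb / 65 s = 6.769 Mbps.
Audio: 128 kbps = 0.128 Mbps.
Video: 6.769 − 0.128 = 6.641 Mbps.

6.64 Mbps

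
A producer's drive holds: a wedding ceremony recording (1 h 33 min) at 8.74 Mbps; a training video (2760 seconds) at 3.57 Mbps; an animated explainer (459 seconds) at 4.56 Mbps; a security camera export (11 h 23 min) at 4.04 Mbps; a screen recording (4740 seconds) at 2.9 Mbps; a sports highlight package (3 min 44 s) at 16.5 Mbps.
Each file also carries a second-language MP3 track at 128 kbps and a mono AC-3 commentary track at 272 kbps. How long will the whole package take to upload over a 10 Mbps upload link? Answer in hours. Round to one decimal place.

Audio total: 128 + 272 = 400 kbps = 0.400 Mbps.
wedding ceremony recording: 9.140 Mbps × 5580 s = 51001.2 Mb
training video: 3.970 Mbps × 2760 s = 10957.2 Mb
animated explainer: 4.960 Mbps × 459 s = 2276.6 Mb
security camera export: 4.440 Mbps × 40980 s = 181951.2 Mb
screen recording: 3.300 Mbps × 4740 s = 15642.0 Mb
sports highlight package: 16.900 Mbps × 224 s = 3785.6 Mb
Total: 265613.8 Mb = 33201.7 MB.
At 10 Mbps: 265613.8 / 10 = 26561 s ≈ 7.38 hours.

7.4 hours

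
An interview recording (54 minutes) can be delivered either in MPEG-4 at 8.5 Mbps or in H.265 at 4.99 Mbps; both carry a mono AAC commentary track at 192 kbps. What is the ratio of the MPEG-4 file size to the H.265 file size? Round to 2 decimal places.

1.68

54 min = 3240 s
Audio: 192 kbps = 0.192 Mbps.
MPEG-4: 8.692 Mbps × 3240 s = 28162.1 Mb = 3.278 GiB.
H.265: 5.182 Mbps × 3240 s = 16789.7 Mb = 1.955 GiB.
Ratio: 3.278 / 1.955 = 1.677.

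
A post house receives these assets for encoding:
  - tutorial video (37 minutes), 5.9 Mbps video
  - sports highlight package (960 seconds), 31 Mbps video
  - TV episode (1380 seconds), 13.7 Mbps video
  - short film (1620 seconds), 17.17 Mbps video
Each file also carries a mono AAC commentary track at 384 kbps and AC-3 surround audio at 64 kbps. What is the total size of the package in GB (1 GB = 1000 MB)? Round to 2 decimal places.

Audio total: 384 + 64 = 448 kbps = 0.448 Mbps.
tutorial video: 6.348 Mbps × 2220 s = 14092.6 Mb
sports highlight package: 31.448 Mbps × 960 s = 30190.1 Mb
TV episode: 14.148 Mbps × 1380 s = 19524.2 Mb
short film: 17.618 Mbps × 1620 s = 28541.2 Mb
Total: 92348.0 Mb = 11543.5 MB.
= 11.54 GB.

11.54 GB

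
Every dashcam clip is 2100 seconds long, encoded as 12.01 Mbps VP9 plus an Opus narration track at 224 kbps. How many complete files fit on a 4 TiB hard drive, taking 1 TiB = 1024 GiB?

Audio: 224 kbps = 0.224 Mbps.
Total bitrate: 12.234 Mbps.
Per item: 12.234 Mbps × 2100 s = 25,691 Mb = 3,211 MB.
Capacity: 4 TiB = 35,184,372 Mb; 1369.50 items → 1369 complete.

1369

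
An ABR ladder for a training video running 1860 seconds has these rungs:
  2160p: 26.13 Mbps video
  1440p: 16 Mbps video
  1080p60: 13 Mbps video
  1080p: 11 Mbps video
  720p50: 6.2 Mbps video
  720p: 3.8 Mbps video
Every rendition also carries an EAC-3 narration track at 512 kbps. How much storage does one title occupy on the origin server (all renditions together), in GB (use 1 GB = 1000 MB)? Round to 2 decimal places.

18.41 GB

Audio: 512 kbps = 0.512 Mbps.
Sum of rendition bitrates: (26.13+0.512) + (16+0.512) + (13+0.512) + (11+0.512) + (6.2+0.512) + (3.8+0.512) = 79.202 Mbps.
× 1860 s = 147,316 Mb = 18,414 MB = 18.41 GB.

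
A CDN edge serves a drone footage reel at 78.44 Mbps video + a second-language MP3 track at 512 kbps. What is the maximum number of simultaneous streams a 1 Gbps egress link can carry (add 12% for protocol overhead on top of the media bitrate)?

11

Audio: 512 kbps = 0.512 Mbps.
Per-viewer media rate: 78.952 Mbps.
On the wire with 12% overhead: 88.426 Mbps.
1 Gbps = 1,000 Mbps; 1,000 / 88.426 = 11.31 → 11 viewers.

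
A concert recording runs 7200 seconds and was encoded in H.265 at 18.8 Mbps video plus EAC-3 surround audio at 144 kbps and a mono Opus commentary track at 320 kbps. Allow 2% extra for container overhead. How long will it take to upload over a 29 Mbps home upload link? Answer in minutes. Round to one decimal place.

Audio total: 144 + 320 = 464 kbps = 0.464 Mbps.
Total bitrate: 19.264 Mbps.
File: 19.264 Mbps × 7200 s = 138700.8 Mb.
With 2% container overhead: ×1.02. → 141474.8 Mb.
At 29 Mbps: 141474.8 / 29 = 4878.4 s ≈ 81.3 minutes.

81.3 minutes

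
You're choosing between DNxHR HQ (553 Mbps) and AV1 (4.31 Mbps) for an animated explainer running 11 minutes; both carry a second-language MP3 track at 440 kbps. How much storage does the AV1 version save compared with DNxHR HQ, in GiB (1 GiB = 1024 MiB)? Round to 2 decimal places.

42.16 GiB

11 min = 660 s
Audio: 440 kbps = 0.440 Mbps.
DNxHR HQ: 553.440 Mbps × 660 s = 365270.4 Mb = 42.523 GiB.
AV1: 4.750 Mbps × 660 s = 3135.0 Mb = 0.365 GiB.
Saving: 42.523 − 0.365 = 42.158 GiB.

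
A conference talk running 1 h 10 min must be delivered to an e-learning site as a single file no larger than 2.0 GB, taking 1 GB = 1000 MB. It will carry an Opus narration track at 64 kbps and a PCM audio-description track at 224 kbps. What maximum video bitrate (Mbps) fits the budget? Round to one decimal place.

Budget: 2.0 GB = 16000.0 Mb.
1 h 10 min = 70 min = 4200 s
Total bitrate budget: 16000.0 Mb / 4200 s = 3.810 Mbps.
Audio total: 64 + 224 = 288 kbps = 0.288 Mbps.
Video: 3.810 − 0.288 = 3.522 Mbps.

3.5 Mbps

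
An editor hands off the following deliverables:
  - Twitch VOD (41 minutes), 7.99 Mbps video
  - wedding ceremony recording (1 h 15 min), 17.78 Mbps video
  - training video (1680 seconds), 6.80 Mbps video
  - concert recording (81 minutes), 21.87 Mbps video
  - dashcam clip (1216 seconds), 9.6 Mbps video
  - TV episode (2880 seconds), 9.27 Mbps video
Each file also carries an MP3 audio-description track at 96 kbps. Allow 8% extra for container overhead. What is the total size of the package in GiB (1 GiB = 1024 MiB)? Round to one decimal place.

Audio: 96 kbps = 0.096 Mbps.
Twitch VOD: 8.086 Mbps × 2460 s × 1.08 = 21482.9 Mb
wedding ceremony recording: 17.876 Mbps × 4500 s × 1.08 = 86877.4 Mb
training video: 6.896 Mbps × 1680 s × 1.08 = 12512.1 Mb
concert recording: 21.966 Mbps × 4860 s × 1.08 = 115295.1 Mb
dashcam clip: 9.696 Mbps × 1216 s × 1.08 = 12733.6 Mb
TV episode: 9.366 Mbps × 2880 s × 1.08 = 29132.0 Mb
Total: 278033.1 Mb = 34754.1 MB.
= 32.37 GiB.

32.4 GiB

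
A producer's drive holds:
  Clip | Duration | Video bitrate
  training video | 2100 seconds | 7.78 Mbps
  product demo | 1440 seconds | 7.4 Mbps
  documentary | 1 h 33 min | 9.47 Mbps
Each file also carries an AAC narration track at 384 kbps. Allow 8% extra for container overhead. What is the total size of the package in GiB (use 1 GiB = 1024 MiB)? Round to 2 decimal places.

Audio: 384 kbps = 0.384 Mbps.
training video: 8.164 Mbps × 2100 s × 1.08 = 18516.0 Mb
product demo: 7.784 Mbps × 1440 s × 1.08 = 12105.7 Mb
documentary: 9.854 Mbps × 5580 s × 1.08 = 59384.1 Mb
Total: 90005.8 Mb = 11250.7 MB.
= 10.48 GiB.

10.48 GiB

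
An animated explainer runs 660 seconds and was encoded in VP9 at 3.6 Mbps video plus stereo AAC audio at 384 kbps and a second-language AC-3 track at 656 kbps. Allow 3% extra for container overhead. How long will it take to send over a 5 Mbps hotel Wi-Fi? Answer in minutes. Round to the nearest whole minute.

Audio total: 384 + 656 = 1040 kbps = 1.040 Mbps.
Total bitrate: 4.640 Mbps.
File: 4.640 Mbps × 660 s = 3062.4 Mb.
With 3% container overhead: ×1.03. → 3154.3 Mb.
At 5 Mbps: 3154.3 / 5 = 630.9 s ≈ 10.5 minutes.

11 minutes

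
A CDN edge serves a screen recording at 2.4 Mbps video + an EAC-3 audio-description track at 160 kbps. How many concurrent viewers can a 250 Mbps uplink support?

97

Audio: 160 kbps = 0.160 Mbps.
Per-viewer media rate: 2.560 Mbps.
250 Mbps = 250.0 Mbps; 250.0 / 2.560 = 97.66 → 97 viewers.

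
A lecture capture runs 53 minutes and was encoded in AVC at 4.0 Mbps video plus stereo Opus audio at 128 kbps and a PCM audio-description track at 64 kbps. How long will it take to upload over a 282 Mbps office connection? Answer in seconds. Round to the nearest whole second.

53 min = 3180 s
Audio total: 128 + 64 = 192 kbps = 0.192 Mbps.
Total bitrate: 4.192 Mbps.
File: 4.192 Mbps × 3180 s = 13330.6 Mb.
At 282 Mbps: 13330.6 / 282 = 47.3 s ≈ 47.3 seconds.

47 seconds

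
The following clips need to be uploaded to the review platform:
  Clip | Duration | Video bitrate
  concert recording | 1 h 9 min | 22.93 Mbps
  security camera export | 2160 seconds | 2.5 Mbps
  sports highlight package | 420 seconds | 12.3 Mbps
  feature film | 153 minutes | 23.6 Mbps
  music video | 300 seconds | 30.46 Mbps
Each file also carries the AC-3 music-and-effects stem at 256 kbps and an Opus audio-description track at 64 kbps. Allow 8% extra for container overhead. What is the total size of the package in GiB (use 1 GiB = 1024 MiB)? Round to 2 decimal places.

Audio total: 256 + 64 = 320 kbps = 0.320 Mbps.
concert recording: 23.250 Mbps × 4140 s × 1.08 = 103955.4 Mb
security camera export: 2.820 Mbps × 2160 s × 1.08 = 6578.5 Mb
sports highlight package: 12.620 Mbps × 420 s × 1.08 = 5724.4 Mb
feature film: 23.920 Mbps × 9180 s × 1.08 = 237152.4 Mb
music video: 30.780 Mbps × 300 s × 1.08 = 9972.7 Mb
Total: 363383.5 Mb = 45422.9 MB.
= 42.30 GiB.

42.30 GiB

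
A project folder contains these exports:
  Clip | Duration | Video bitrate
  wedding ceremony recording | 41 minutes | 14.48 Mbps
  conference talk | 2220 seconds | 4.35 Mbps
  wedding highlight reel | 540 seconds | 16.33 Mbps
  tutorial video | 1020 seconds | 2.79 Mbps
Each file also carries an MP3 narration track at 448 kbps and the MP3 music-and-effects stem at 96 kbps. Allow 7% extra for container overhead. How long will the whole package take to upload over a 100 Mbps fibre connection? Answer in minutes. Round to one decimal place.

10.8 minutes

Audio total: 448 + 96 = 544 kbps = 0.544 Mbps.
wedding ceremony recording: 15.024 Mbps × 2460 s × 1.07 = 39546.2 Mb
conference talk: 4.894 Mbps × 2220 s × 1.07 = 11625.2 Mb
wedding highlight reel: 16.874 Mbps × 540 s × 1.07 = 9749.8 Mb
tutorial video: 3.334 Mbps × 1020 s × 1.07 = 3638.7 Mb
Total: 64559.9 Mb = 8070.0 MB.
At 100 Mbps: 64559.9 / 100 = 646 s ≈ 10.8 minutes.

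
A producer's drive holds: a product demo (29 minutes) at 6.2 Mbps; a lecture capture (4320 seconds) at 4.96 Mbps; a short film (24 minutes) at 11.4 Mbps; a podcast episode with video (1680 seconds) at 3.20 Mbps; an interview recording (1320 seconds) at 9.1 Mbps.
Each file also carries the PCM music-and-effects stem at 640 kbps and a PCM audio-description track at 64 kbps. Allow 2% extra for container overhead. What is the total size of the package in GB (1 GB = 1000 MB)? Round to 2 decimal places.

9.36 GB

Audio total: 640 + 64 = 704 kbps = 0.704 Mbps.
product demo: 6.904 Mbps × 1740 s × 1.02 = 12253.2 Mb
lecture capture: 5.664 Mbps × 4320 s × 1.02 = 24957.8 Mb
short film: 12.104 Mbps × 1440 s × 1.02 = 17778.4 Mb
podcast episode with video: 3.904 Mbps × 1680 s × 1.02 = 6689.9 Mb
interview recording: 9.804 Mbps × 1320 s × 1.02 = 13200.1 Mb
Total: 74879.4 Mb = 9359.9 MB.
= 9.360 GB.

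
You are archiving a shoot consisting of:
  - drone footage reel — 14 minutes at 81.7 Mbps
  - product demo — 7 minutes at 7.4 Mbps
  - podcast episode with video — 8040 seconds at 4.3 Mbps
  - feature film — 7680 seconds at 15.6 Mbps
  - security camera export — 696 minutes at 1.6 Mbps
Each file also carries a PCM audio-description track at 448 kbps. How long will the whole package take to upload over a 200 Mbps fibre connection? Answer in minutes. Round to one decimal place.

Audio: 448 kbps = 0.448 Mbps.
drone footage reel: 82.148 Mbps × 840 s = 69004.3 Mb
product demo: 7.848 Mbps × 420 s = 3296.2 Mb
podcast episode with video: 4.748 Mbps × 8040 s = 38173.9 Mb
feature film: 16.048 Mbps × 7680 s = 123248.6 Mb
security camera export: 2.048 Mbps × 41760 s = 85524.5 Mb
Total: 319247.5 Mb = 39905.9 MB.
At 200 Mbps: 319247.5 / 200 = 1596 s ≈ 26.6 minutes.

26.6 minutes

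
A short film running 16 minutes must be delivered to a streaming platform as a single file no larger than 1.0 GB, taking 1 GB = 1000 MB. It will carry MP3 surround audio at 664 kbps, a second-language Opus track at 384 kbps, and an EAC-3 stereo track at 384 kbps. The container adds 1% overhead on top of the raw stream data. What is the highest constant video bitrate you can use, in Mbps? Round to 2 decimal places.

6.82 Mbps

Budget: 1.0 GB = 8000.0 Mb.
Stream payload after overhead: 8000.0 / 1.01 = 7920.8 Mb.
16 min = 960 s
Total bitrate budget: 7920.8 Mb / 960 s = 8.251 Mbps.
Audio total: 664 + 384 + 384 = 1432 kbps = 1.432 Mbps.
Video: 8.251 − 1.432 = 6.819 Mbps.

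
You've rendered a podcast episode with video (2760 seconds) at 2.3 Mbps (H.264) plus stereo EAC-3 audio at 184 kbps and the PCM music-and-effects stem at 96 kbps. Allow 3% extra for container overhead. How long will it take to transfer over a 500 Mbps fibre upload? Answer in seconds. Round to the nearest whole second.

15 seconds

Audio total: 184 + 96 = 280 kbps = 0.280 Mbps.
Total bitrate: 2.580 Mbps.
File: 2.580 Mbps × 2760 s = 7120.8 Mb.
With 3% container overhead: ×1.03. → 7334.4 Mb.
At 500 Mbps: 7334.4 / 500 = 14.7 s ≈ 14.7 seconds.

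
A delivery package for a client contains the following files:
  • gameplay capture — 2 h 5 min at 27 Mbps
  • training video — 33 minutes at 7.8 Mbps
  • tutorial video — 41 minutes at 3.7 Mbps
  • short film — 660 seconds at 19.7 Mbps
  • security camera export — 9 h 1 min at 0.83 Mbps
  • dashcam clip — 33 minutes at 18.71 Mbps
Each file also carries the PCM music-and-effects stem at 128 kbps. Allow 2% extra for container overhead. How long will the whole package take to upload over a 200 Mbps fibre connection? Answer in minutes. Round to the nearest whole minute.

Audio: 128 kbps = 0.128 Mbps.
gameplay capture: 27.128 Mbps × 7500 s × 1.02 = 207529.2 Mb
training video: 7.928 Mbps × 1980 s × 1.02 = 16011.4 Mb
tutorial video: 3.828 Mbps × 2460 s × 1.02 = 9605.2 Mb
short film: 19.828 Mbps × 660 s × 1.02 = 13348.2 Mb
security camera export: 0.958 Mbps × 32460 s × 1.02 = 31718.6 Mb
dashcam clip: 18.838 Mbps × 1980 s × 1.02 = 38045.2 Mb
Total: 316257.9 Mb = 39532.2 MB.
At 200 Mbps: 316257.9 / 200 = 1581 s ≈ 26.4 minutes.

26 minutes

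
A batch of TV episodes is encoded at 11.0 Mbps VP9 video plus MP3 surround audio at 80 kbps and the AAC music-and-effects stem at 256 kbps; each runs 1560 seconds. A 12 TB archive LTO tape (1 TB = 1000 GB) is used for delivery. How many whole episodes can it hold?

Audio total: 80 + 256 = 336 kbps = 0.336 Mbps.
Total bitrate: 11.336 Mbps.
Per item: 11.336 Mbps × 1560 s = 17,684 Mb = 2,211 MB.
Capacity: 12 TB = 96,000,000 Mb; 5428.59 items → 5428 complete.

5428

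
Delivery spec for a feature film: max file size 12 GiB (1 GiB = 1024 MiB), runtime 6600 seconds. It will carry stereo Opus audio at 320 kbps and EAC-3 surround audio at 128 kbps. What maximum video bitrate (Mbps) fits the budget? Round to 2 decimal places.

Budget: 12 GiB = 103079.2 Mb.
Total bitrate budget: 103079.2 Mb / 6600 s = 15.618 Mbps.
Audio total: 320 + 128 = 448 kbps = 0.448 Mbps.
Video: 15.618 − 0.448 = 15.170 Mbps.

15.17 Mbps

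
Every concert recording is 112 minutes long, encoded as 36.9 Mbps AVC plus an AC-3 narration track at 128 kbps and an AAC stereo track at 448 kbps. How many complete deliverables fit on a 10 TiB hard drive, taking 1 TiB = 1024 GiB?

349

112 min = 6720 s
Audio total: 128 + 448 = 576 kbps = 0.576 Mbps.
Total bitrate: 37.476 Mbps.
Per item: 37.476 Mbps × 6720 s = 251,839 Mb = 31,480 MB.
Capacity: 10 TiB = 87,960,930 Mb; 349.27 items → 349 complete.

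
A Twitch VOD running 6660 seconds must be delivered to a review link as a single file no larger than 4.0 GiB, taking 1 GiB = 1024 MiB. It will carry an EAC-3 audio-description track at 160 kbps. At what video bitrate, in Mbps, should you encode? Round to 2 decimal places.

5.00 Mbps

Budget: 4.0 GiB = 34359.7 Mb.
Total bitrate budget: 34359.7 Mb / 6660 s = 5.159 Mbps.
Audio: 160 kbps = 0.160 Mbps.
Video: 5.159 − 0.160 = 4.999 Mbps.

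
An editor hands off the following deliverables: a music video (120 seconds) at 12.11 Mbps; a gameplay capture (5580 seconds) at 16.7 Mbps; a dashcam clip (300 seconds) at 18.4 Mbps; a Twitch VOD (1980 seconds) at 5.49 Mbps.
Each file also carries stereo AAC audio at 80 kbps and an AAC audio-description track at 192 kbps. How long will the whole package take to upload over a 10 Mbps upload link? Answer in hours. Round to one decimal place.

Audio total: 80 + 192 = 272 kbps = 0.272 Mbps.
music video: 12.382 Mbps × 120 s = 1485.8 Mb
gameplay capture: 16.972 Mbps × 5580 s = 94703.8 Mb
dashcam clip: 18.672 Mbps × 300 s = 5601.6 Mb
Twitch VOD: 5.762 Mbps × 1980 s = 11408.8 Mb
Total: 113200.0 Mb = 14150.0 MB.
At 10 Mbps: 113200.0 / 10 = 11320 s ≈ 3.14 hours.

3.1 hours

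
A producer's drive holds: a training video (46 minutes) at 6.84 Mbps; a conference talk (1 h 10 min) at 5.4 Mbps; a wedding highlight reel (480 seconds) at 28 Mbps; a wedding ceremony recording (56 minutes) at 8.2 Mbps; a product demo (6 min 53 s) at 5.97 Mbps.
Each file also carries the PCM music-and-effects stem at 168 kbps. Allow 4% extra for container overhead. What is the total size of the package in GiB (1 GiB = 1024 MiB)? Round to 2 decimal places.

10.52 GiB

Audio: 168 kbps = 0.168 Mbps.
training video: 7.008 Mbps × 2760 s × 1.04 = 20115.8 Mb
conference talk: 5.568 Mbps × 4200 s × 1.04 = 24321.0 Mb
wedding highlight reel: 28.168 Mbps × 480 s × 1.04 = 14061.5 Mb
wedding ceremony recording: 8.368 Mbps × 3360 s × 1.04 = 29241.1 Mb
product demo: 6.138 Mbps × 413 s × 1.04 = 2636.4 Mb
Total: 90375.8 Mb = 11297.0 MB.
= 10.52 GiB.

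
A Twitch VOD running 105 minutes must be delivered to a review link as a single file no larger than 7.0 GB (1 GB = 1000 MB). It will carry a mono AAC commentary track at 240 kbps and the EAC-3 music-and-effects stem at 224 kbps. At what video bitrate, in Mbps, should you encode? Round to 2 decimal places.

8.42 Mbps

Budget: 7.0 GB = 56000.0 Mb.
105 min = 6300 s
Total bitrate budget: 56000.0 Mb / 6300 s = 8.889 Mbps.
Audio total: 240 + 224 = 464 kbps = 0.464 Mbps.
Video: 8.889 − 0.464 = 8.425 Mbps.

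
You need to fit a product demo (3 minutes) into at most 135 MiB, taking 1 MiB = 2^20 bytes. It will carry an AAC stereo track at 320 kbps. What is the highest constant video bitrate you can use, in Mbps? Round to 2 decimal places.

Budget: 135 MiB = 1132.5 Mb.
3 min = 180 s
Total bitrate budget: 1132.5 Mb / 180 s = 6.291 Mbps.
Audio: 320 kbps = 0.320 Mbps.
Video: 6.291 − 0.320 = 5.971 Mbps.

5.97 Mbps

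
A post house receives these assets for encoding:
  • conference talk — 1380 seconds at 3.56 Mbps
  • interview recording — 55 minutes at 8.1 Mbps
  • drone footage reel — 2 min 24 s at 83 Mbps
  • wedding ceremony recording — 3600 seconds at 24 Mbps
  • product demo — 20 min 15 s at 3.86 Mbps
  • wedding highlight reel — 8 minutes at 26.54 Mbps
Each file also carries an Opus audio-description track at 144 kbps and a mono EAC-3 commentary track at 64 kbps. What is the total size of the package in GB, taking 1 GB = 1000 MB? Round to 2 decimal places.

18.69 GB

Audio total: 144 + 64 = 208 kbps = 0.208 Mbps.
conference talk: 3.768 Mbps × 1380 s = 5199.8 Mb
interview recording: 8.308 Mbps × 3300 s = 27416.4 Mb
drone footage reel: 83.208 Mbps × 144 s = 11982.0 Mb
wedding ceremony recording: 24.208 Mbps × 3600 s = 87148.8 Mb
product demo: 4.068 Mbps × 1215 s = 4942.6 Mb
wedding highlight reel: 26.748 Mbps × 480 s = 12839.0 Mb
Total: 149528.7 Mb = 18691.1 MB.
= 18.69 GB.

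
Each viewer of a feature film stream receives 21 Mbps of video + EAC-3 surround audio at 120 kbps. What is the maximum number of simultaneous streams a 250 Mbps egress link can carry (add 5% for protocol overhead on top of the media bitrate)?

11

Audio: 120 kbps = 0.120 Mbps.
Per-viewer media rate: 21.120 Mbps.
On the wire with 5% overhead: 22.176 Mbps.
250 Mbps = 250.0 Mbps; 250.0 / 22.176 = 11.27 → 11 viewers.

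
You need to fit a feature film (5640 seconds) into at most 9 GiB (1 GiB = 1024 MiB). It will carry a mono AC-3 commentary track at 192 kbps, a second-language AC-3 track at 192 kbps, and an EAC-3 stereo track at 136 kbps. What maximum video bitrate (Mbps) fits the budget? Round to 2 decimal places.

Budget: 9 GiB = 77309.4 Mb.
Total bitrate budget: 77309.4 Mb / 5640 s = 13.707 Mbps.
Audio total: 192 + 192 + 136 = 520 kbps = 0.520 Mbps.
Video: 13.707 − 0.520 = 13.187 Mbps.

13.19 Mbps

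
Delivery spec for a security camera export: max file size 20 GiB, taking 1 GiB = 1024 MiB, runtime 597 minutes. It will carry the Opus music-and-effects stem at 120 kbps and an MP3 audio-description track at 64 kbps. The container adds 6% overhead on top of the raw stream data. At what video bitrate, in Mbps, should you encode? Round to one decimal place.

4.3 Mbps

Budget: 20 GiB = 171798.7 Mb.
Stream payload after overhead: 171798.7 / 1.06 = 162074.2 Mb.
597 min = 35820 s
Total bitrate budget: 162074.2 Mb / 35820 s = 4.525 Mbps.
Audio total: 120 + 64 = 184 kbps = 0.184 Mbps.
Video: 4.525 − 0.184 = 4.341 Mbps.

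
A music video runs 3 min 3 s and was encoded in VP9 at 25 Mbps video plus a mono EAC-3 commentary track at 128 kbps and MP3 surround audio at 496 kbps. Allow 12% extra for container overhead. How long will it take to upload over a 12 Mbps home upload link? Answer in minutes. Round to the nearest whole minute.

7 minutes

3 min 3 s = 183 s
Audio total: 128 + 496 = 624 kbps = 0.624 Mbps.
Total bitrate: 25.624 Mbps.
File: 25.624 Mbps × 183 s = 4689.2 Mb.
With 12% container overhead: ×1.12. → 5251.9 Mb.
At 12 Mbps: 5251.9 / 12 = 437.7 s ≈ 7.29 minutes.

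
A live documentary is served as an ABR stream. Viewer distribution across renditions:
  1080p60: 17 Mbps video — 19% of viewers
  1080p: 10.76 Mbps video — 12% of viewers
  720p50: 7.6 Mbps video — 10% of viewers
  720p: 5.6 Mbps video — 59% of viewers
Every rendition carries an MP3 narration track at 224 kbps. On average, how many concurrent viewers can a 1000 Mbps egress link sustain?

Audio: 224 kbps = 0.224 Mbps.
Average per-viewer bitrate: 0.19×17.224 + 0.12×10.984 + 0.10×7.824 + 0.59×5.824 = 8.809 Mbps.
1000 Mbps = 1,000 Mbps; 1,000 / 8.809 = 113.52 → 113.

113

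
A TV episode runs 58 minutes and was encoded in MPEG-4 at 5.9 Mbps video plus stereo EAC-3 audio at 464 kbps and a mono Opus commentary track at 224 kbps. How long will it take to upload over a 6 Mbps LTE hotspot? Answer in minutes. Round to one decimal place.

58 min = 3480 s
Audio total: 464 + 224 = 688 kbps = 0.688 Mbps.
Total bitrate: 6.588 Mbps.
File: 6.588 Mbps × 3480 s = 22926.2 Mb.
At 6 Mbps: 22926.2 / 6 = 3821.0 s ≈ 63.7 minutes.

63.7 minutes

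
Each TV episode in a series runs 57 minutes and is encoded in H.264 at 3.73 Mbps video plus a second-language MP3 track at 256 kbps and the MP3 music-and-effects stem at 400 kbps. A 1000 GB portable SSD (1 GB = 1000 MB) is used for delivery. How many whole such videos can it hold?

57 min = 3420 s
Audio total: 256 + 400 = 656 kbps = 0.656 Mbps.
Total bitrate: 4.386 Mbps.
Per item: 4.386 Mbps × 3420 s = 15,000 Mb = 1,875 MB.
Capacity: 1000 GB = 8,000,000 Mb; 533.33 items → 533 complete.

533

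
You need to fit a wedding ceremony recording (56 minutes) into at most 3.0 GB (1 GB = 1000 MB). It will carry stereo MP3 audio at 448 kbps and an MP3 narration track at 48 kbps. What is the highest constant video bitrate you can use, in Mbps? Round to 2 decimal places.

Budget: 3.0 GB = 24000.0 Mb.
56 min = 3360 s
Total bitrate budget: 24000.0 Mb / 3360 s = 7.143 Mbps.
Audio total: 448 + 48 = 496 kbps = 0.496 Mbps.
Video: 7.143 − 0.496 = 6.647 Mbps.

6.65 Mbps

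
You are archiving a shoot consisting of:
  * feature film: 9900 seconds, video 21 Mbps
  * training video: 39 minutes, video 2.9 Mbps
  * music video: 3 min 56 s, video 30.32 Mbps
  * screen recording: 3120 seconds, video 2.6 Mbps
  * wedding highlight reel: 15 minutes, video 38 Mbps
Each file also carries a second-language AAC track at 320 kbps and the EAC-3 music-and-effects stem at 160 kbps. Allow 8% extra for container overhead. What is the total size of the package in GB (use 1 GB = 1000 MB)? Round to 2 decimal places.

36.73 GB

Audio total: 320 + 160 = 480 kbps = 0.480 Mbps.
feature film: 21.480 Mbps × 9900 s × 1.08 = 229664.2 Mb
training video: 3.380 Mbps × 2340 s × 1.08 = 8541.9 Mb
music video: 30.800 Mbps × 236 s × 1.08 = 7850.3 Mb
screen recording: 3.080 Mbps × 3120 s × 1.08 = 10378.4 Mb
wedding highlight reel: 38.480 Mbps × 900 s × 1.08 = 37402.6 Mb
Total: 293837.3 Mb = 36729.7 MB.
= 36.73 GB.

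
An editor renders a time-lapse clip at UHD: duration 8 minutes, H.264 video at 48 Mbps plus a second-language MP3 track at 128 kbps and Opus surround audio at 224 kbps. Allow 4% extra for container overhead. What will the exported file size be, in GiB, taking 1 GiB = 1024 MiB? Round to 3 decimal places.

2.810 GiB

8 min = 480 s
Audio total: 128 + 224 = 352 kbps = 0.352 Mbps.
Total bitrate: 48 + 0.352 = 48.352 Mbps.
Stream data: 48.352 Mbps × 480 s = 23209.0 Mb.
With 4% container overhead: ×1.04.
24,137 Mb = 3,017,164,800 bytes ÷ 1,073,741,824 = 2.810 GiB.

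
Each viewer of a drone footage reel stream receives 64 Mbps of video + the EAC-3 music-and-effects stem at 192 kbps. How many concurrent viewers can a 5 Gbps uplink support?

77

Audio: 192 kbps = 0.192 Mbps.
Per-viewer media rate: 64.192 Mbps.
5 Gbps = 5,000 Mbps; 5,000 / 64.192 = 77.89 → 77 viewers.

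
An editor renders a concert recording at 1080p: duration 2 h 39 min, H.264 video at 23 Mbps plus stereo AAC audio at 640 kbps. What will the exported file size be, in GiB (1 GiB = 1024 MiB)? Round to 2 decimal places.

2 h 39 min = 159 min = 9540 s
Audio: 640 kbps = 0.640 Mbps.
Total bitrate: 23 + 0.640 = 23.640 Mbps.
Stream data: 23.640 Mbps × 9540 s = 225525.6 Mb.
225,526 Mb = 28,190,700,000 bytes ÷ 1,073,741,824 = 26.25 GiB.

26.25 GiB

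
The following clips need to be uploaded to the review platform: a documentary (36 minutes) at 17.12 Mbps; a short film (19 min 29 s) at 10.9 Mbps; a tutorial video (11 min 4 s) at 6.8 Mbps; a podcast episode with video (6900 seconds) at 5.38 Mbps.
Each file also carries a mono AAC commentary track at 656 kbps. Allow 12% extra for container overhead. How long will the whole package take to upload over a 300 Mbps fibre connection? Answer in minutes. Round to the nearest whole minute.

6 minutes

Audio: 656 kbps = 0.656 Mbps.
documentary: 17.776 Mbps × 2160 s × 1.12 = 43003.7 Mb
short film: 11.556 Mbps × 1169 s × 1.12 = 15130.0 Mb
tutorial video: 7.456 Mbps × 664 s × 1.12 = 5544.9 Mb
podcast episode with video: 6.036 Mbps × 6900 s × 1.12 = 46646.2 Mb
Total: 110324.8 Mb = 13790.6 MB.
At 300 Mbps: 110324.8 / 300 = 368 s ≈ 6.13 minutes.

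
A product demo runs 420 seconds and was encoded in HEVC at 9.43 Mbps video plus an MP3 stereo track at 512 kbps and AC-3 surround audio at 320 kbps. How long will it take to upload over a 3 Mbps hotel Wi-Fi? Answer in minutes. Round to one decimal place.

23.9 minutes

Audio total: 512 + 320 = 832 kbps = 0.832 Mbps.
Total bitrate: 10.262 Mbps.
File: 10.262 Mbps × 420 s = 4310.0 Mb.
At 3 Mbps: 4310.0 / 3 = 1436.7 s ≈ 23.9 minutes.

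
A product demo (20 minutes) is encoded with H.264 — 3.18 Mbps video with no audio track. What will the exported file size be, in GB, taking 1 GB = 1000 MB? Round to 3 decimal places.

20 min = 1200 s
Total bitrate: 3.18 Mbps.
Stream data: 3.180 Mbps × 1200 s = 3816.0 Mb.
3,816 Mb ÷ 8 = 477.0 MB → 0.477 GB.

0.477 GB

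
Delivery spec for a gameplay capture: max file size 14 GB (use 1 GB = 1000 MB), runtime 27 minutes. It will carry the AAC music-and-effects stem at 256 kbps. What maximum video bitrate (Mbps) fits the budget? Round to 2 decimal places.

Budget: 14 GB = 112000.0 Mb.
27 min = 1620 s
Total bitrate budget: 112000.0 Mb / 1620 s = 69.136 Mbps.
Audio: 256 kbps = 0.256 Mbps.
Video: 69.136 − 0.256 = 68.880 Mbps.

68.88 Mbps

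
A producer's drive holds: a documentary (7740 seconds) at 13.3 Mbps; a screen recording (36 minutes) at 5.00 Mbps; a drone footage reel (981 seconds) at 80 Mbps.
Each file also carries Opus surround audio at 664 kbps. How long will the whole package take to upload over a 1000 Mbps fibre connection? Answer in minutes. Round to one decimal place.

Audio: 664 kbps = 0.664 Mbps.
documentary: 13.964 Mbps × 7740 s = 108081.4 Mb
screen recording: 5.664 Mbps × 2160 s = 12234.2 Mb
drone footage reel: 80.664 Mbps × 981 s = 79131.4 Mb
Total: 199447.0 Mb = 24930.9 MB.
At 1000 Mbps: 199447.0 / 1000 = 199 s ≈ 3.32 minutes.

3.3 minutes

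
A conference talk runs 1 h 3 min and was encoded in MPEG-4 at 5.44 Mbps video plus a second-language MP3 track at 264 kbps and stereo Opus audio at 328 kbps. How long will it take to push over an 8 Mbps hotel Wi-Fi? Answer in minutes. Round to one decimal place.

1 h 3 min = 63 min = 3780 s
Audio total: 264 + 328 = 592 kbps = 0.592 Mbps.
Total bitrate: 6.032 Mbps.
File: 6.032 Mbps × 3780 s = 22801.0 Mb.
At 8 Mbps: 22801.0 / 8 = 2850.1 s ≈ 47.5 minutes.

47.5 minutes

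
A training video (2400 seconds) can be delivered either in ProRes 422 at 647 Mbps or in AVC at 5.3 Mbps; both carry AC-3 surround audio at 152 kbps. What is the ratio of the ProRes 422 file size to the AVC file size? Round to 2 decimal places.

Audio: 152 kbps = 0.152 Mbps.
ProRes 422: 647.152 Mbps × 2400 s = 1553164.8 Mb = 194.146 GB.
AVC: 5.452 Mbps × 2400 s = 13084.8 Mb = 1.636 GB.
Ratio: 194.146 / 1.636 = 118.700.

118.70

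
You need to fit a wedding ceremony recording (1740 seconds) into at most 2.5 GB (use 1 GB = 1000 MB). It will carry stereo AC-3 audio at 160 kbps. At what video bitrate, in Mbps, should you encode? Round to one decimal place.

Budget: 2.5 GB = 20000.0 Mb.
Total bitrate budget: 20000.0 Mb / 1740 s = 11.494 Mbps.
Audio: 160 kbps = 0.160 Mbps.
Video: 11.494 − 0.160 = 11.334 Mbps.

11.3 Mbps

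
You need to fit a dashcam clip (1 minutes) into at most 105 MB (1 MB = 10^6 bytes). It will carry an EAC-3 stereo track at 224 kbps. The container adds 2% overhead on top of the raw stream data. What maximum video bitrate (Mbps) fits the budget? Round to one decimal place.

13.5 Mbps

Budget: 105 MB = 840.0 Mb.
Stream payload after overhead: 840.0 / 1.02 = 823.5 Mb.
Total bitrate budget: 823.5 Mb / 60 s = 13.725 Mbps.
Audio: 224 kbps = 0.224 Mbps.
Video: 13.725 − 0.224 = 13.501 Mbps.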